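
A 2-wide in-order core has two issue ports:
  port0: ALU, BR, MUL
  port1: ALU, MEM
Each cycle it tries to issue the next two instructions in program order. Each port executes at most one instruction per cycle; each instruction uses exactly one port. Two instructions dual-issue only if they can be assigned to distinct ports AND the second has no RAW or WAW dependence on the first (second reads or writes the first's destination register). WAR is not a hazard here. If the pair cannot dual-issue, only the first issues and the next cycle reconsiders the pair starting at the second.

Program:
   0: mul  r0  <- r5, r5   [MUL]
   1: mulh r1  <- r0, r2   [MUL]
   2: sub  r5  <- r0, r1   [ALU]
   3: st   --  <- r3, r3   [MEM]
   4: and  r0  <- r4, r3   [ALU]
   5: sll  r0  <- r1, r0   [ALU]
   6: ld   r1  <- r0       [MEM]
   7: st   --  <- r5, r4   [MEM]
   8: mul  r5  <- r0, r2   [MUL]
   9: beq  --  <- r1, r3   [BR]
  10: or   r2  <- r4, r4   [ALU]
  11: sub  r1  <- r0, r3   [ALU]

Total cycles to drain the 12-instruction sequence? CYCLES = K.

#0 head=0: mul.MUL i0 no-port MUL/MUL
#1 head=1: mulh.MUL i1 RAW r1
#2 head=2: sub.ALU;st.MEM i2,i3 dual
#3 head=4: and.ALU i4 RAW+WAW r0
#4 head=5: sll.ALU i5 RAW r0
#5 head=6: ld.MEM i6 no-port MEM/MEM
#6 head=7: st.MEM;mul.MUL i7,i8 dual
#7 head=9: beq.BR;or.ALU i9,i10 dual
#8 head=11: sub.ALU i11 tail

CYCLES = 9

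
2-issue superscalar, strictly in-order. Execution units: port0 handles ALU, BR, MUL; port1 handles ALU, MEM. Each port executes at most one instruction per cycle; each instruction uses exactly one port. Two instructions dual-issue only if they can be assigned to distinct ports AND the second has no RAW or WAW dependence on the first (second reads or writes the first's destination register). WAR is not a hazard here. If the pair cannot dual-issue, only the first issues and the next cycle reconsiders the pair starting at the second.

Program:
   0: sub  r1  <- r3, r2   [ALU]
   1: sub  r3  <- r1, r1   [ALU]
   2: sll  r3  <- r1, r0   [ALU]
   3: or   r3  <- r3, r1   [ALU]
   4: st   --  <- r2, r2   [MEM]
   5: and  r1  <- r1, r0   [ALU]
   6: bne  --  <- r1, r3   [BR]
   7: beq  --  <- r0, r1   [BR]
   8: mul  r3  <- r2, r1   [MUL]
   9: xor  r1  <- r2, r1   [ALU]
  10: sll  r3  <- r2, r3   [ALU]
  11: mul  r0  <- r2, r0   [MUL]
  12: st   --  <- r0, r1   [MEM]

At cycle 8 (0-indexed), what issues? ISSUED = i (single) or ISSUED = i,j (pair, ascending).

t=0 i0:sub ; RAW r1
t=1 i1:sub ; WAW r3
t=2 i2:sll ; RAW+WAW r3
t=3 i3,i4:or/st ; pair
t=4 i5:and ; RAW r1
t=5 i6:bne ; no-port BR/BR
t=6 i7:beq ; no-port BR/MUL
t=7 i8,i9:mul/xor ; pair
t=8 i10,i11:sll/mul ; pair
t=9 i12:st ; tail

ISSUED = 10,11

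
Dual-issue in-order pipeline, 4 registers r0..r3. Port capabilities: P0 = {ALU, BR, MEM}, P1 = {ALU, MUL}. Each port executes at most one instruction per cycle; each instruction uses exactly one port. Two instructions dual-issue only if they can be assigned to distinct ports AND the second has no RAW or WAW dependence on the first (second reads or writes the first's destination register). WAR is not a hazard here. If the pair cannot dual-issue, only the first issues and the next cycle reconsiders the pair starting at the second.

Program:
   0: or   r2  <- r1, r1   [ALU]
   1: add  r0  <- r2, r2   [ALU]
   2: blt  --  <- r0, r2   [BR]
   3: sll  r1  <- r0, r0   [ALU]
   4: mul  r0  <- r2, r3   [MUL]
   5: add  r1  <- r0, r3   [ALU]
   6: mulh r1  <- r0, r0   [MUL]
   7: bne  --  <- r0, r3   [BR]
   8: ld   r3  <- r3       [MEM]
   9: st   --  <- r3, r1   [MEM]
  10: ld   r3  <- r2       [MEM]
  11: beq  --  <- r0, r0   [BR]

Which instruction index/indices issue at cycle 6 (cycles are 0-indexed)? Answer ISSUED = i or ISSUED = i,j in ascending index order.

ISSUED = 8

c0: i0 or  RAW r2
c1: i1 add  RAW r0
c2: i2+i3 blt+sll  2-wide
c3: i4 mul  RAW r0
c4: i5 add  WAW r1
c5: i6+i7 mulh+bne  2-wide
c6: i8 ld  no-port MEM/MEM
c7: i9 st  no-port MEM/MEM
c8: i10 ld  no-port MEM/BR
c9: i11 beq  tail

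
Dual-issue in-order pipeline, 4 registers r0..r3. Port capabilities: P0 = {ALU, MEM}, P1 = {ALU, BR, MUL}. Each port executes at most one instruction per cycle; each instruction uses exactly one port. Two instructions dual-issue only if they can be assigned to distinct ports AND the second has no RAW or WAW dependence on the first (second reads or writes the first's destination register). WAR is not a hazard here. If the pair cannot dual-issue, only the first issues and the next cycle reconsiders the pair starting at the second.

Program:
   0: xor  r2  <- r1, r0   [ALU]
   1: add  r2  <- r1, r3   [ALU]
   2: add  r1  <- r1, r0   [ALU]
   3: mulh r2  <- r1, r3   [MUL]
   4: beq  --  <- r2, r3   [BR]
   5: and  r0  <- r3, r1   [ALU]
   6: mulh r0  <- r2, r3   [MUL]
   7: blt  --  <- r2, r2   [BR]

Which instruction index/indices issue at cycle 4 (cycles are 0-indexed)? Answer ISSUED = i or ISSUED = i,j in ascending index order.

#0 head=0: xor.ALU i0 WAW r2
#1 head=1: add.ALU+add.ALU i1/i2 pair
#2 head=3: mulh.MUL i3 no-port MUL/BR
#3 head=4: beq.BR+and.ALU i4/i5 pair
#4 head=6: mulh.MUL i6 no-port MUL/BR
#5 head=7: blt.BR i7 tail

ISSUED = 6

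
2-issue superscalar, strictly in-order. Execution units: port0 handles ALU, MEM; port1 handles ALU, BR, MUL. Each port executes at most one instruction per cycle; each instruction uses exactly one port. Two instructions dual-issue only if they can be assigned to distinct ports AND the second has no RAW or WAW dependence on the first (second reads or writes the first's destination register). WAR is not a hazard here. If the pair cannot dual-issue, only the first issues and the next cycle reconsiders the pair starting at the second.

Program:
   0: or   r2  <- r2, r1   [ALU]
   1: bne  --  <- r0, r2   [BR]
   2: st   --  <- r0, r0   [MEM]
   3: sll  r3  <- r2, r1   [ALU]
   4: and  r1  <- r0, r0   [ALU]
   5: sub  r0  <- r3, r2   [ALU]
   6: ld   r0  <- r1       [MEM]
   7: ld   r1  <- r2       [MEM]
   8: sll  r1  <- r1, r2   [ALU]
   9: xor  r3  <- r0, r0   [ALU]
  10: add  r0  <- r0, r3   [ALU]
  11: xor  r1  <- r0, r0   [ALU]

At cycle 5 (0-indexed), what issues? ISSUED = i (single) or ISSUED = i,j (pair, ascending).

ISSUED = 7

t=0 i0:or ; RAW r2
t=1 i1,i2:bne st ; 2-wide
t=2 i3,i4:sll and ; 2-wide
t=3 i5:sub ; WAW r0
t=4 i6:ld ; no-port MEM/MEM
t=5 i7:ld ; RAW+WAW r1
t=6 i8,i9:sll xor ; 2-wide
t=7 i10:add ; RAW r0
t=8 i11:xor ; tail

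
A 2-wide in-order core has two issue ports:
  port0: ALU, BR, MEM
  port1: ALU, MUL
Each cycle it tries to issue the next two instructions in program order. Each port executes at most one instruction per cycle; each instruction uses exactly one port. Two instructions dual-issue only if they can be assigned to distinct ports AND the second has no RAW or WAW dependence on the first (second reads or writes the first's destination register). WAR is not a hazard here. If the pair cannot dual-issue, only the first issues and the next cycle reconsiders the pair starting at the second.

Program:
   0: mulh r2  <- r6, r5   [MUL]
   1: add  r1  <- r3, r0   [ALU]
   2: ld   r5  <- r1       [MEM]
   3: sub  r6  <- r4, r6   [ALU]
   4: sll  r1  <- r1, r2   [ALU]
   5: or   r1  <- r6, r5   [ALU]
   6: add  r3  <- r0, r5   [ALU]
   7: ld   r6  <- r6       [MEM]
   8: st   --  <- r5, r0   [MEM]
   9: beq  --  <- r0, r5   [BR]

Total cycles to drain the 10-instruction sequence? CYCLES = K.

CYCLES = 7

[0] i0/i1  mulh.MUL/add.ALU  -- pair
[1] i2/i3  ld.MEM/sub.ALU  -- pair
[2] i4  sll.ALU  -- WAW r1
[3] i5/i6  or.ALU/add.ALU  -- pair
[4] i7  ld.MEM  -- no-port MEM/MEM
[5] i8  st.MEM  -- no-port MEM/BR
[6] i9  beq.BR  -- tail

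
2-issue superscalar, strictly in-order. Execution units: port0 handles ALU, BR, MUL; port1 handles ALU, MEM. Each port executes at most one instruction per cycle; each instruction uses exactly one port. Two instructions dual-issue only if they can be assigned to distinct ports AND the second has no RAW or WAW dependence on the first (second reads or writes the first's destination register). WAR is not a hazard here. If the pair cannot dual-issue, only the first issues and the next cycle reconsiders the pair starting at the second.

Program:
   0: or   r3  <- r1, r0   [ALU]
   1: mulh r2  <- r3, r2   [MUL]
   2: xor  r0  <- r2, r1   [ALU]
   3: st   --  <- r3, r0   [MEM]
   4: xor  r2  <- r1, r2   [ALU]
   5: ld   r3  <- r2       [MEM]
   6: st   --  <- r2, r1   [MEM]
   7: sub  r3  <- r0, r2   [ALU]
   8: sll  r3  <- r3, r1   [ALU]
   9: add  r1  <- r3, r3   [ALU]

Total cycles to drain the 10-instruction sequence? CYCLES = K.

CYCLES = 8

0. or.ALU @i0  | RAW r3
1. mulh.MUL @i1  | RAW r2
2. xor.ALU @i2  | RAW r0
3. st.MEM xor.ALU @i3,i4  | dual
4. ld.MEM @i5  | no-port MEM/MEM
5. st.MEM sub.ALU @i6,i7  | dual
6. sll.ALU @i8  | RAW r3
7. add.ALU @i9  | tail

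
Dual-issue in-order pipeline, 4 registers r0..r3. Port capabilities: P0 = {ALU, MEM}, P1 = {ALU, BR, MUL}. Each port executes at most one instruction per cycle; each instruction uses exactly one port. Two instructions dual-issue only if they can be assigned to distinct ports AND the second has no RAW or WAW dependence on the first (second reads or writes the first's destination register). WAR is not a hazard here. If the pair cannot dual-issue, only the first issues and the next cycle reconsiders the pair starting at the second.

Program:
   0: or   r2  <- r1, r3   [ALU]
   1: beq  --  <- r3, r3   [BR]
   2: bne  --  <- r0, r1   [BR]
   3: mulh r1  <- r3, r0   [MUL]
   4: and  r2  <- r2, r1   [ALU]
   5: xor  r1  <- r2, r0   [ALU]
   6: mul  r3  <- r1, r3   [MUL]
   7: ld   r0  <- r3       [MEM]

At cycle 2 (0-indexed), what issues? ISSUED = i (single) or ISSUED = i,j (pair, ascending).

0. or beq @i0/i1  | pair
1. bne @i2  | no-port BR/MUL
2. mulh @i3  | RAW r1
3. and @i4  | RAW r2
4. xor @i5  | RAW r1
5. mul @i6  | RAW r3
6. ld @i7  | tail

ISSUED = 3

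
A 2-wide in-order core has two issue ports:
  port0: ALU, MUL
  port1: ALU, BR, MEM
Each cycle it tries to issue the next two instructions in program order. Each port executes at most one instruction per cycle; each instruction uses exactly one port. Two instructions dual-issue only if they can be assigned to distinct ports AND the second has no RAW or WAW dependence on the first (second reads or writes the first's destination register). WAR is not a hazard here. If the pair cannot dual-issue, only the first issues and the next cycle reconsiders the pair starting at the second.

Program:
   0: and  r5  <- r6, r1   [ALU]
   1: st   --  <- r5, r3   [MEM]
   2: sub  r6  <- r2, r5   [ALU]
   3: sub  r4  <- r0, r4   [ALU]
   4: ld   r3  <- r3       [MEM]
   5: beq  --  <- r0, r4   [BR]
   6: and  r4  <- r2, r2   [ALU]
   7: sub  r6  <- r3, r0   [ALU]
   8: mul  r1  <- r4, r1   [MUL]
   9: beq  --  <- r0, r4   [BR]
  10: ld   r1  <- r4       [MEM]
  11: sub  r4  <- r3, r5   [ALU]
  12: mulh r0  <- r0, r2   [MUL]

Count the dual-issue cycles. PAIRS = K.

t=0 i0:and ; RAW r5
t=1 i1+i2:st/sub ; pair
t=2 i3+i4:sub/ld ; pair
t=3 i5+i6:beq/and ; pair
t=4 i7+i8:sub/mul ; pair
t=5 i9:beq ; no-port BR/MEM
t=6 i10+i11:ld/sub ; pair
t=7 i12:mulh ; tail

PAIRS = 5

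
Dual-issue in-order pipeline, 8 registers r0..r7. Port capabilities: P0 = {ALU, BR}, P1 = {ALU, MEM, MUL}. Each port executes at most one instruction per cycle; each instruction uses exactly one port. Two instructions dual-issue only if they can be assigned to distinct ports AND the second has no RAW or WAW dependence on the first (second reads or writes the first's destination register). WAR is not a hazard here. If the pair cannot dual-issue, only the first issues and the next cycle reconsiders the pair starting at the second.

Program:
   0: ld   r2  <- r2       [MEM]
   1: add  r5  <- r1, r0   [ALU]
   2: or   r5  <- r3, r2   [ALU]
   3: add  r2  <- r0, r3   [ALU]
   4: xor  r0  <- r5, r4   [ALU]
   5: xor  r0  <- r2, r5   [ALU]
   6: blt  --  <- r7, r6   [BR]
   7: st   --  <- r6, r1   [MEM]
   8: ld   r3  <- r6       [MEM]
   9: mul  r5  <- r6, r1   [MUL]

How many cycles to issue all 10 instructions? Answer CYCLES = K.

0. ld.MEM+add.ALU @i0/i1  | dual
1. or.ALU+add.ALU @i2/i3  | dual
2. xor.ALU @i4  | WAW r0
3. xor.ALU+blt.BR @i5/i6  | dual
4. st.MEM @i7  | no-port MEM/MEM
5. ld.MEM @i8  | no-port MEM/MUL
6. mul.MUL @i9  | tail

CYCLES = 7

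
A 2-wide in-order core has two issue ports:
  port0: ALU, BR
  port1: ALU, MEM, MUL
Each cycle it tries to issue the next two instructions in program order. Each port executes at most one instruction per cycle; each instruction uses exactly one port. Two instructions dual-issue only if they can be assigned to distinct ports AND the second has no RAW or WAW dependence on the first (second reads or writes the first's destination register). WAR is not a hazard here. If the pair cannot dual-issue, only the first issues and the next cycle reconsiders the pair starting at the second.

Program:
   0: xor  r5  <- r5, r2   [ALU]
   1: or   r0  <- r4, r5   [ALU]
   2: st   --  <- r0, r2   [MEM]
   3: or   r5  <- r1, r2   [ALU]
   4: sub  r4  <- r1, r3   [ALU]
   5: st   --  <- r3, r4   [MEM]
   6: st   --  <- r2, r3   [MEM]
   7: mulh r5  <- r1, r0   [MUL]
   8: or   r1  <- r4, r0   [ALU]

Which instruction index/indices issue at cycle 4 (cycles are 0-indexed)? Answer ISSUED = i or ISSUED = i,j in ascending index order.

t=0 i0:xor ; RAW r5
t=1 i1:or ; RAW r0
t=2 i2+i3:st/or ; dual
t=3 i4:sub ; RAW r4
t=4 i5:st ; no-port MEM/MEM
t=5 i6:st ; no-port MEM/MUL
t=6 i7+i8:mulh/or ; dual

ISSUED = 5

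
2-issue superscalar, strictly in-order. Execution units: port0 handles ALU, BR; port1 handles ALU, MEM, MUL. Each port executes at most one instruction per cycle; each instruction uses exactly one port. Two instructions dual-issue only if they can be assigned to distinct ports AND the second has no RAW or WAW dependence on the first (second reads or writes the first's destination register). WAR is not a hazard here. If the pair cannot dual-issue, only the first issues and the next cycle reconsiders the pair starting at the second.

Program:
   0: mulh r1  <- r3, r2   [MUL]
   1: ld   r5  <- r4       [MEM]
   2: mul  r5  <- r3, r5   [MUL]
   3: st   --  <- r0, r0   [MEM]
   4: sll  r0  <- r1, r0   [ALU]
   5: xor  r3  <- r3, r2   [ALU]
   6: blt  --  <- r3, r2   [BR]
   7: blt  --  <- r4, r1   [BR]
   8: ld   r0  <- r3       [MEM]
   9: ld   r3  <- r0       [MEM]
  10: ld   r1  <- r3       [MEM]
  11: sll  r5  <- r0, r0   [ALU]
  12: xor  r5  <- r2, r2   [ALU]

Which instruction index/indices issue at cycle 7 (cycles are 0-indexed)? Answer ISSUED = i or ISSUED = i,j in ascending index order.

ISSUED = 9

#0 head=0: mulh i0 no-port MUL/MEM
#1 head=1: ld i1 no-port MEM/MUL
#2 head=2: mul i2 no-port MUL/MEM
#3 head=3: st/sll i3/i4 dual
#4 head=5: xor i5 RAW r3
#5 head=6: blt i6 no-port BR/BR
#6 head=7: blt/ld i7/i8 dual
#7 head=9: ld i9 no-port MEM/MEM
#8 head=10: ld/sll i10/i11 dual
#9 head=12: xor i12 tail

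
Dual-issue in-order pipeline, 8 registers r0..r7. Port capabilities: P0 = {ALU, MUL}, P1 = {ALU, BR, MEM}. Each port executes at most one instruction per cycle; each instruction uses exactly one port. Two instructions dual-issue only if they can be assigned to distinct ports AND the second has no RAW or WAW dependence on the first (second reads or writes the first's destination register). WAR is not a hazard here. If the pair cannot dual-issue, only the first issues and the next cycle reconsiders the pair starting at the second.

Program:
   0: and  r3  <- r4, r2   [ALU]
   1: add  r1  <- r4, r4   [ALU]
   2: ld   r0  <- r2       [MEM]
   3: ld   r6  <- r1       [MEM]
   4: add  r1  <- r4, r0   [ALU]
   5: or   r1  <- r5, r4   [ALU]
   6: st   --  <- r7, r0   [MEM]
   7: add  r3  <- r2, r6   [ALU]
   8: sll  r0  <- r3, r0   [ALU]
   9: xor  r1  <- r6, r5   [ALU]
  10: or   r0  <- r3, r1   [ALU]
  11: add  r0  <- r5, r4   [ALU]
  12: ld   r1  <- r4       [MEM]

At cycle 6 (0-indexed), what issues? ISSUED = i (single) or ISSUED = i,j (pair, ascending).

[0] i0,i1  and;add  -- pair
[1] i2  ld  -- no-port MEM/MEM
[2] i3,i4  ld;add  -- pair
[3] i5,i6  or;st  -- pair
[4] i7  add  -- RAW r3
[5] i8,i9  sll;xor  -- pair
[6] i10  or  -- WAW r0
[7] i11,i12  add;ld  -- pair

ISSUED = 10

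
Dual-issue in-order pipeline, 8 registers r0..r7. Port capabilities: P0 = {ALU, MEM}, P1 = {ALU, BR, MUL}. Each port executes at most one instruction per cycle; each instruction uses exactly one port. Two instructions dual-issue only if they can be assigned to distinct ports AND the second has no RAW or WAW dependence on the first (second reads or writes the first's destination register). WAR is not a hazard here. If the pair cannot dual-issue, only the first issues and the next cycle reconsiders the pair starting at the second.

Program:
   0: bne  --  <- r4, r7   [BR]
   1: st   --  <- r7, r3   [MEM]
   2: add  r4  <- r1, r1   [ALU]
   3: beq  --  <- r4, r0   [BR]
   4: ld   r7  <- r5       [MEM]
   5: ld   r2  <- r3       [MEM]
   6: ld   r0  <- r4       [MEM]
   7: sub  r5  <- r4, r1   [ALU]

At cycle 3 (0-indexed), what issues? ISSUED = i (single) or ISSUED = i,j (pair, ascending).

ISSUED = 5

t=0 i0+i1:bne.BR+st.MEM ; pair
t=1 i2:add.ALU ; RAW r4
t=2 i3+i4:beq.BR+ld.MEM ; pair
t=3 i5:ld.MEM ; no-port MEM/MEM
t=4 i6+i7:ld.MEM+sub.ALU ; pair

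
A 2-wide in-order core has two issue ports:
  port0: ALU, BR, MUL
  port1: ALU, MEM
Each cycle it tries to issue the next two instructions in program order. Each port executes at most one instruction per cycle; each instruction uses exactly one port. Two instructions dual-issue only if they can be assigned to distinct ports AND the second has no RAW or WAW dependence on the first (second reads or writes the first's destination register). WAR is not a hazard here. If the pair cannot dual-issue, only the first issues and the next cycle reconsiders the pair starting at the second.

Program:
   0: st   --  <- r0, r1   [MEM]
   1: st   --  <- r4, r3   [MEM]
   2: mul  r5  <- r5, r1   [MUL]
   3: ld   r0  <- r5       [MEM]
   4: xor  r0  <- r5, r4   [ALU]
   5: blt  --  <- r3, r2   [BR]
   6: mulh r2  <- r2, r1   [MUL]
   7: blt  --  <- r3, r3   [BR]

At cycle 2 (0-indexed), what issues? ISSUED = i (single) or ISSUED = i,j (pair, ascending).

t=0 i0:st.MEM ; no-port MEM/MEM
t=1 i1,i2:st.MEM/mul.MUL ; dual
t=2 i3:ld.MEM ; WAW r0
t=3 i4,i5:xor.ALU/blt.BR ; dual
t=4 i6:mulh.MUL ; no-port MUL/BR
t=5 i7:blt.BR ; tail

ISSUED = 3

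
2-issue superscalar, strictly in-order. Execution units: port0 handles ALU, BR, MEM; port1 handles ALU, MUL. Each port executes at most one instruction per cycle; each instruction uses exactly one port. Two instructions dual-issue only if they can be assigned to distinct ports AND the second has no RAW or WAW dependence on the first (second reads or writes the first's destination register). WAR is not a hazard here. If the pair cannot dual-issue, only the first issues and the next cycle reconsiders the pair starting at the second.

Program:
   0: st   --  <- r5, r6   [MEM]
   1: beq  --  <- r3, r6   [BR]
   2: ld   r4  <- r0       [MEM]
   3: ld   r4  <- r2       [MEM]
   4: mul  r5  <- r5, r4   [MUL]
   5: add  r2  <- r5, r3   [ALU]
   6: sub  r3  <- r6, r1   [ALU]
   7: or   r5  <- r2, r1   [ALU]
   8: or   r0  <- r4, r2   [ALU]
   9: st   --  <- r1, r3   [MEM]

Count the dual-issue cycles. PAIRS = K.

PAIRS = 2

#0 head=0: st i0 no-port MEM/BR
#1 head=1: beq i1 no-port BR/MEM
#2 head=2: ld i2 no-port MEM/MEM
#3 head=3: ld i3 RAW r4
#4 head=4: mul i4 RAW r5
#5 head=5: add sub i5,i6 2-wide
#6 head=7: or or i7,i8 2-wide
#7 head=9: st i9 tail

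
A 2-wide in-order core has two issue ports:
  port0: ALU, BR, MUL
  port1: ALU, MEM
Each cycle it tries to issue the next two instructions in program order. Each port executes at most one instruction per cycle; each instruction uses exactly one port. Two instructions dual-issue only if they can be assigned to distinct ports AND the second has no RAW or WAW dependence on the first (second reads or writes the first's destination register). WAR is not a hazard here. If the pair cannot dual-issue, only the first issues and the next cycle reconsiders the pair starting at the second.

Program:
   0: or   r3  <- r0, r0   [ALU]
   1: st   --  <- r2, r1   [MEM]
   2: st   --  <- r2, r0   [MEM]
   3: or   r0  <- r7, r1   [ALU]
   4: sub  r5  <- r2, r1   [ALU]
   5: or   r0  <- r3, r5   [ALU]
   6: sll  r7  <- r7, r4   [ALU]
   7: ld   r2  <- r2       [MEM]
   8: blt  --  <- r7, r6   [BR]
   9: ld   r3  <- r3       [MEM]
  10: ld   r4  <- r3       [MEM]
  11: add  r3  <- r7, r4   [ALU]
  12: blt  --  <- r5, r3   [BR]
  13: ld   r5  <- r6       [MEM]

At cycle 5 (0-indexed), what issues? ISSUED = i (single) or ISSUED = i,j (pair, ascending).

[0] i0,i1  or.ALU;st.MEM  -- pair
[1] i2,i3  st.MEM;or.ALU  -- pair
[2] i4  sub.ALU  -- RAW r5
[3] i5,i6  or.ALU;sll.ALU  -- pair
[4] i7,i8  ld.MEM;blt.BR  -- pair
[5] i9  ld.MEM  -- no-port MEM/MEM
[6] i10  ld.MEM  -- RAW r4
[7] i11  add.ALU  -- RAW r3
[8] i12,i13  blt.BR;ld.MEM  -- pair

ISSUED = 9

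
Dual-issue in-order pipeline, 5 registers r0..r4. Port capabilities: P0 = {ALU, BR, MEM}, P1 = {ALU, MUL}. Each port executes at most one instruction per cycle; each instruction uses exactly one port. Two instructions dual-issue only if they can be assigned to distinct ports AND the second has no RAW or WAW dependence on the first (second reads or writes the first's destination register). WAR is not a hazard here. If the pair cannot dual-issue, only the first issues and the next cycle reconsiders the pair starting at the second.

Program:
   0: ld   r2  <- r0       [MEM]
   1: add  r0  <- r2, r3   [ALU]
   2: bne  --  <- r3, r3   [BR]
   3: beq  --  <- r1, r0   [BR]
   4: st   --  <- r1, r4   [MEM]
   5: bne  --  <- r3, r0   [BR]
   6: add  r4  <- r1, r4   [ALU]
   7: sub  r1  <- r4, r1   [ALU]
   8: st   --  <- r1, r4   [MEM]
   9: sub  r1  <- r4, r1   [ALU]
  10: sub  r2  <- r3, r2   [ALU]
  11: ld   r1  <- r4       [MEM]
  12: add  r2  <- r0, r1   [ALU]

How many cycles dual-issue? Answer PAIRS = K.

PAIRS = 4

  cy0 -> i0 (ld.MEM) RAW r2
  cy1 -> i1&i2 (add.ALU+bne.BR) pair
  cy2 -> i3 (beq.BR) no-port BR/MEM
  cy3 -> i4 (st.MEM) no-port MEM/BR
  cy4 -> i5&i6 (bne.BR+add.ALU) pair
  cy5 -> i7 (sub.ALU) RAW r1
  cy6 -> i8&i9 (st.MEM+sub.ALU) pair
  cy7 -> i10&i11 (sub.ALU+ld.MEM) pair
  cy8 -> i12 (add.ALU) tail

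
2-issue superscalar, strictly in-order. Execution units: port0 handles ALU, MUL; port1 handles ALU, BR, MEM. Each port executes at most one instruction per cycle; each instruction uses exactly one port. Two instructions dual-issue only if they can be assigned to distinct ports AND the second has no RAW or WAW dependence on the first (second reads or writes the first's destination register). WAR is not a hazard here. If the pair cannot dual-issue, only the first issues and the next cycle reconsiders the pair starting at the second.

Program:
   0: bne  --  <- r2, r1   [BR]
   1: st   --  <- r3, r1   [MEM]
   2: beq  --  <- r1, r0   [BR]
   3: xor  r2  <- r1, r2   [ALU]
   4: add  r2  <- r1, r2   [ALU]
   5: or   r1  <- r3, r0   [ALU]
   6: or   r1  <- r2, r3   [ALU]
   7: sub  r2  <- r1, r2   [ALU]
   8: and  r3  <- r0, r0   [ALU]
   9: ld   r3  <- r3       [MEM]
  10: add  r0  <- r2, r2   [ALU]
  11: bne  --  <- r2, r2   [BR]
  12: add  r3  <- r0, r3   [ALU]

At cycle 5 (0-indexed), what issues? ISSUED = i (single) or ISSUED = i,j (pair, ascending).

#0 head=0: bne i0 no-port BR/MEM
#1 head=1: st i1 no-port MEM/BR
#2 head=2: beq/xor i2&i3 2-wide
#3 head=4: add/or i4&i5 2-wide
#4 head=6: or i6 RAW r1
#5 head=7: sub/and i7&i8 2-wide
#6 head=9: ld/add i9&i10 2-wide
#7 head=11: bne/add i11&i12 2-wide

ISSUED = 7,8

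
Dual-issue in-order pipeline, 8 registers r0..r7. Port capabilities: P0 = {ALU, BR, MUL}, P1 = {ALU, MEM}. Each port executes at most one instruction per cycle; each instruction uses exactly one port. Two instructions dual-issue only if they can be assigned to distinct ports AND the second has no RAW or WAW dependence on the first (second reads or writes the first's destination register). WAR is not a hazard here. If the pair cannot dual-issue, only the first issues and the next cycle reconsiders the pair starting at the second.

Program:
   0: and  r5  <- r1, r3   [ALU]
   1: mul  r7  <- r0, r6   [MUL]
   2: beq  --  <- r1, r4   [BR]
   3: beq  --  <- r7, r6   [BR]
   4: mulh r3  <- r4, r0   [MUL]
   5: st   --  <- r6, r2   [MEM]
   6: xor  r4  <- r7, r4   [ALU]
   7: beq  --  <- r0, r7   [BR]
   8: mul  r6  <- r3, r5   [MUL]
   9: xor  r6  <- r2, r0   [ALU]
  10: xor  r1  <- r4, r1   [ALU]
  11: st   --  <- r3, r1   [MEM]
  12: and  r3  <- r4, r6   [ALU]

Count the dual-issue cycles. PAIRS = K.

PAIRS = 5

  cy0 -> i0,i1 (and.ALU+mul.MUL) dual
  cy1 -> i2 (beq.BR) no-port BR/BR
  cy2 -> i3 (beq.BR) no-port BR/MUL
  cy3 -> i4,i5 (mulh.MUL+st.MEM) dual
  cy4 -> i6,i7 (xor.ALU+beq.BR) dual
  cy5 -> i8 (mul.MUL) WAW r6
  cy6 -> i9,i10 (xor.ALU+xor.ALU) dual
  cy7 -> i11,i12 (st.MEM+and.ALU) dual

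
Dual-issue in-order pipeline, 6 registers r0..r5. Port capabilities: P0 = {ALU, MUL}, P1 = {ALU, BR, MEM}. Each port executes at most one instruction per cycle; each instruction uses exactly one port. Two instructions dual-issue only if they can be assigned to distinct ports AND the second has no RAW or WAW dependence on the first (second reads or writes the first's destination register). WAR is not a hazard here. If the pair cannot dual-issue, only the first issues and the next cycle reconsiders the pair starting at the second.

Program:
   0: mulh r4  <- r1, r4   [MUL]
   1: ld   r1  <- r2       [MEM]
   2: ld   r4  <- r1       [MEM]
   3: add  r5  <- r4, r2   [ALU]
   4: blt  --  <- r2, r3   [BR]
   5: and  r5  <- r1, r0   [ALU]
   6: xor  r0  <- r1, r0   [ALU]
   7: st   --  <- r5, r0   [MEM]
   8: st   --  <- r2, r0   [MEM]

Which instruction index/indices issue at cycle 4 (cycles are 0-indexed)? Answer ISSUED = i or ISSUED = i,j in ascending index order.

  cy0 -> i0,i1 (mulh.MUL;ld.MEM) pair
  cy1 -> i2 (ld.MEM) RAW r4
  cy2 -> i3,i4 (add.ALU;blt.BR) pair
  cy3 -> i5,i6 (and.ALU;xor.ALU) pair
  cy4 -> i7 (st.MEM) no-port MEM/MEM
  cy5 -> i8 (st.MEM) tail

ISSUED = 7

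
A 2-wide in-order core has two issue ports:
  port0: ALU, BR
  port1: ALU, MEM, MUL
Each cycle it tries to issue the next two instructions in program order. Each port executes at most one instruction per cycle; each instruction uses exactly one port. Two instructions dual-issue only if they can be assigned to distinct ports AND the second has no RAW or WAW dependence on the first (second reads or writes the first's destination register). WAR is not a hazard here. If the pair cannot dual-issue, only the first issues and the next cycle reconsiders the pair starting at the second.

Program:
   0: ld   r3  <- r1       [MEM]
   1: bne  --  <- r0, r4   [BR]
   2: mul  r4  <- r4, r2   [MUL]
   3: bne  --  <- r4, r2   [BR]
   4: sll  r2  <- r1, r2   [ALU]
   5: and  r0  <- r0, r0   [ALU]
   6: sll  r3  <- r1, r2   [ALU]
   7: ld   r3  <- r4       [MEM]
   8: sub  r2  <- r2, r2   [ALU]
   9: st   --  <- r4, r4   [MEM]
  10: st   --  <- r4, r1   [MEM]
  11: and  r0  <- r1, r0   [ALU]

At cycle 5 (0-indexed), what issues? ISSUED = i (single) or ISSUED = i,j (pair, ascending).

ISSUED = 9

[0] i0/i1  ld/bne  -- 2-wide
[1] i2  mul  -- RAW r4
[2] i3/i4  bne/sll  -- 2-wide
[3] i5/i6  and/sll  -- 2-wide
[4] i7/i8  ld/sub  -- 2-wide
[5] i9  st  -- no-port MEM/MEM
[6] i10/i11  st/and  -- 2-wide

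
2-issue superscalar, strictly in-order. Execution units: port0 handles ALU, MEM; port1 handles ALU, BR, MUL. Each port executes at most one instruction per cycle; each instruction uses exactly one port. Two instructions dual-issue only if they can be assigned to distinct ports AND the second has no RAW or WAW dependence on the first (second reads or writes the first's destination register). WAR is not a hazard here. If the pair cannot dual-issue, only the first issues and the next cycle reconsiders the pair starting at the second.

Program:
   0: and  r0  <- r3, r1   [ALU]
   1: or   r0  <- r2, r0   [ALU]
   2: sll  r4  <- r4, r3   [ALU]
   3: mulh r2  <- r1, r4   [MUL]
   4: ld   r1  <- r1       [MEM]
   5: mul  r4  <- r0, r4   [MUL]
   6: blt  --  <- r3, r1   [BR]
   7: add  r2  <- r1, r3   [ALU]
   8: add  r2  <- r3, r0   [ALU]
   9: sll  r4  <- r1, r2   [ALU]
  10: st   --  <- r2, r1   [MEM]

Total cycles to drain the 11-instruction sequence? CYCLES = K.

CYCLES = 7

#0 head=0: and.ALU i0 RAW+WAW r0
#1 head=1: or.ALU sll.ALU i1+i2 pair
#2 head=3: mulh.MUL ld.MEM i3+i4 pair
#3 head=5: mul.MUL i5 no-port MUL/BR
#4 head=6: blt.BR add.ALU i6+i7 pair
#5 head=8: add.ALU i8 RAW r2
#6 head=9: sll.ALU st.MEM i9+i10 pair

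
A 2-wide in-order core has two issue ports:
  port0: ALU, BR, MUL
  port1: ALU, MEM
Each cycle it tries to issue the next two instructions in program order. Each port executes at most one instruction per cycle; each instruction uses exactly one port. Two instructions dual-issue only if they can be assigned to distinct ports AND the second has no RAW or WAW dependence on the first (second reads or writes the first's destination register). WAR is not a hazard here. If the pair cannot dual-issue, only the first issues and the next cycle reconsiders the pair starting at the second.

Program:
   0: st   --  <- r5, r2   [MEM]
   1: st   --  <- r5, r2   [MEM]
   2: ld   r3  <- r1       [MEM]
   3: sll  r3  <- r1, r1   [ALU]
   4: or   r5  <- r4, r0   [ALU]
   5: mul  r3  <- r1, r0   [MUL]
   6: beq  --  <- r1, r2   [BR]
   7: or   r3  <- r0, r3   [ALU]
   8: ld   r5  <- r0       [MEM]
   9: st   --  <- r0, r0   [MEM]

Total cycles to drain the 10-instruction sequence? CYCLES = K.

CYCLES = 8

0. st @i0  | no-port MEM/MEM
1. st @i1  | no-port MEM/MEM
2. ld @i2  | WAW r3
3. sll/or @i3/i4  | pair
4. mul @i5  | no-port MUL/BR
5. beq/or @i6/i7  | pair
6. ld @i8  | no-port MEM/MEM
7. st @i9  | tail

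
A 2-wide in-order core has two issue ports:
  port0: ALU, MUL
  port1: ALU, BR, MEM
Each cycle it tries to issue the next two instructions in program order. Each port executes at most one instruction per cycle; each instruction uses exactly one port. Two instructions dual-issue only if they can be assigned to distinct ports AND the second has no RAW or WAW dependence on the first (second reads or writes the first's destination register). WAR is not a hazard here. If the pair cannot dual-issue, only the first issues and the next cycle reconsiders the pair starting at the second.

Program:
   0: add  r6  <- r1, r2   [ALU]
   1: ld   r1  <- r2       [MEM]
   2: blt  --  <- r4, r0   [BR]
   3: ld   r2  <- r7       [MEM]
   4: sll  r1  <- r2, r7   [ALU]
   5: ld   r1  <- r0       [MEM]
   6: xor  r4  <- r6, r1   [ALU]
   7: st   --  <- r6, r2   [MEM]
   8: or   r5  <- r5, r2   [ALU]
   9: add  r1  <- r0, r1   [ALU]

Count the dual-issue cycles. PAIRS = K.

0. add;ld @i0+i1  | dual
1. blt @i2  | no-port BR/MEM
2. ld @i3  | RAW r2
3. sll @i4  | WAW r1
4. ld @i5  | RAW r1
5. xor;st @i6+i7  | dual
6. or;add @i8+i9  | dual

PAIRS = 3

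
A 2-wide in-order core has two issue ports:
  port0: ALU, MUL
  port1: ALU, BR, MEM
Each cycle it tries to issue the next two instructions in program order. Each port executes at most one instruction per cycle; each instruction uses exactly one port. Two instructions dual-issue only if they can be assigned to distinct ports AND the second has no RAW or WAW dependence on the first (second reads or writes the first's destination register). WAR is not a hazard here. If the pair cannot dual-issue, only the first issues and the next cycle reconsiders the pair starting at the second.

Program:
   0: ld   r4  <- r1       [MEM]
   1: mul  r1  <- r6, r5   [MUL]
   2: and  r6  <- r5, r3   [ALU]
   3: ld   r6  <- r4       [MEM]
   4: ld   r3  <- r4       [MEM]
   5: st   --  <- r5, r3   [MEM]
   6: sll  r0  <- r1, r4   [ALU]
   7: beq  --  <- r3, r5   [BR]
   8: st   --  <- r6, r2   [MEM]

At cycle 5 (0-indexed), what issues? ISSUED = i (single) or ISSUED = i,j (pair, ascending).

0. ld.MEM+mul.MUL @i0+i1  | dual
1. and.ALU @i2  | WAW r6
2. ld.MEM @i3  | no-port MEM/MEM
3. ld.MEM @i4  | no-port MEM/MEM
4. st.MEM+sll.ALU @i5+i6  | dual
5. beq.BR @i7  | no-port BR/MEM
6. st.MEM @i8  | tail

ISSUED = 7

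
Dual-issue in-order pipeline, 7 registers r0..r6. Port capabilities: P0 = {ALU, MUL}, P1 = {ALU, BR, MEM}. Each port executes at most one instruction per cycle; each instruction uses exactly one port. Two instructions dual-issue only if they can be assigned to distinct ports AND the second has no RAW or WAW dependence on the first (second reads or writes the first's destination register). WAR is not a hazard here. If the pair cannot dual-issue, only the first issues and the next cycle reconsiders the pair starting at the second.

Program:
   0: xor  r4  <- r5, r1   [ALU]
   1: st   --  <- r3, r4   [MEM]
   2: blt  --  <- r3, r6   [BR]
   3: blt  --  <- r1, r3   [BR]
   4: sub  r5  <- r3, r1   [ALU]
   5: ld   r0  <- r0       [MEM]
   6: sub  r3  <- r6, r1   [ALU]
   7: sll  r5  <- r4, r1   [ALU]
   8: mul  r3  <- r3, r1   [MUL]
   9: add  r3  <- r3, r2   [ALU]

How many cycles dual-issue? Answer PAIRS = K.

PAIRS = 3

0. xor @i0  | RAW r4
1. st @i1  | no-port MEM/BR
2. blt @i2  | no-port BR/BR
3. blt;sub @i3,i4  | pair
4. ld;sub @i5,i6  | pair
5. sll;mul @i7,i8  | pair
6. add @i9  | tail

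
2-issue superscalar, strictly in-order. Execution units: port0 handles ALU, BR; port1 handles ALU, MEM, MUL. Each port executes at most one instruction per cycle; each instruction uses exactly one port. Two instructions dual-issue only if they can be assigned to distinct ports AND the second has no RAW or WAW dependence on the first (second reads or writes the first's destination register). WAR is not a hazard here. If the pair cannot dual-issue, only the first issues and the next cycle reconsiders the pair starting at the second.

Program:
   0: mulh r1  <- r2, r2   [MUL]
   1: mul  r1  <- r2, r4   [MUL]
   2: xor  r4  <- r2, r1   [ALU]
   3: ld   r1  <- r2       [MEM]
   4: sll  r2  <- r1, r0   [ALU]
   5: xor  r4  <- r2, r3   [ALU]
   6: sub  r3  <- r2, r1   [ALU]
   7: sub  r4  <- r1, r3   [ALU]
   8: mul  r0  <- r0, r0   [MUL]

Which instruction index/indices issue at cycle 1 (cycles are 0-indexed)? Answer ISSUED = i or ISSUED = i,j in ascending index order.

ISSUED = 1

c0: i0 mulh  no-port MUL/MUL
c1: i1 mul  RAW r1
c2: i2/i3 xor+ld  2-wide
c3: i4 sll  RAW r2
c4: i5/i6 xor+sub  2-wide
c5: i7/i8 sub+mul  2-wide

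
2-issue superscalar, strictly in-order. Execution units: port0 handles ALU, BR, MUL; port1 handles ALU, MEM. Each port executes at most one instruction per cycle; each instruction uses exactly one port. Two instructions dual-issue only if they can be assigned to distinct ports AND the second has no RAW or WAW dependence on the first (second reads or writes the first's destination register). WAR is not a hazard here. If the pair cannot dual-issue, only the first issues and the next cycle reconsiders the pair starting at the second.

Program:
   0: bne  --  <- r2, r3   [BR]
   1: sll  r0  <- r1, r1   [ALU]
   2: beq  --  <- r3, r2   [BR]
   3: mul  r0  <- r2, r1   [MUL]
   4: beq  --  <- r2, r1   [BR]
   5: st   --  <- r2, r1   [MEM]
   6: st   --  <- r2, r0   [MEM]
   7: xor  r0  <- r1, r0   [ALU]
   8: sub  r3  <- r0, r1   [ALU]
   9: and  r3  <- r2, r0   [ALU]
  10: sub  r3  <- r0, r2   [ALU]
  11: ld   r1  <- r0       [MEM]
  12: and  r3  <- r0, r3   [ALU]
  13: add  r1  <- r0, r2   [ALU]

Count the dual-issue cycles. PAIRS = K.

PAIRS = 5

  cy0 -> i0,i1 (bne.BR+sll.ALU) pair
  cy1 -> i2 (beq.BR) no-port BR/MUL
  cy2 -> i3 (mul.MUL) no-port MUL/BR
  cy3 -> i4,i5 (beq.BR+st.MEM) pair
  cy4 -> i6,i7 (st.MEM+xor.ALU) pair
  cy5 -> i8 (sub.ALU) WAW r3
  cy6 -> i9 (and.ALU) WAW r3
  cy7 -> i10,i11 (sub.ALU+ld.MEM) pair
  cy8 -> i12,i13 (and.ALU+add.ALU) pair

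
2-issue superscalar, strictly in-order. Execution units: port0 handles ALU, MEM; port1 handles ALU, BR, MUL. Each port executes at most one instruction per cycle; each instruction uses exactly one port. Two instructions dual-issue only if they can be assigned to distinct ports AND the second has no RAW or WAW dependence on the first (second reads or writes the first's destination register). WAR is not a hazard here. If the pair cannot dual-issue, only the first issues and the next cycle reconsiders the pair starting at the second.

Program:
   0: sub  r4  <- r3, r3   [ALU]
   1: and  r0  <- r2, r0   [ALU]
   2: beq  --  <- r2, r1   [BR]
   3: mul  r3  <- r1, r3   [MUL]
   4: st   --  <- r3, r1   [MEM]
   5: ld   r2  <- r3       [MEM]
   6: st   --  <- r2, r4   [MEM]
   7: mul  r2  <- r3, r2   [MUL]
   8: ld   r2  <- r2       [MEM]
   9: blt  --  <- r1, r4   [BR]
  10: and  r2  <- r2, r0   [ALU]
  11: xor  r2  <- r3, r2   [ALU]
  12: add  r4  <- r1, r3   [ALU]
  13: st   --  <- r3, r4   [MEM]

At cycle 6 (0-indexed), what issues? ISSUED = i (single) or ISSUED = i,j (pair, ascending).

c0: i0+i1 sub.ALU+and.ALU  2-wide
c1: i2 beq.BR  no-port BR/MUL
c2: i3 mul.MUL  RAW r3
c3: i4 st.MEM  no-port MEM/MEM
c4: i5 ld.MEM  no-port MEM/MEM
c5: i6+i7 st.MEM+mul.MUL  2-wide
c6: i8+i9 ld.MEM+blt.BR  2-wide
c7: i10 and.ALU  RAW+WAW r2
c8: i11+i12 xor.ALU+add.ALU  2-wide
c9: i13 st.MEM  tail

ISSUED = 8,9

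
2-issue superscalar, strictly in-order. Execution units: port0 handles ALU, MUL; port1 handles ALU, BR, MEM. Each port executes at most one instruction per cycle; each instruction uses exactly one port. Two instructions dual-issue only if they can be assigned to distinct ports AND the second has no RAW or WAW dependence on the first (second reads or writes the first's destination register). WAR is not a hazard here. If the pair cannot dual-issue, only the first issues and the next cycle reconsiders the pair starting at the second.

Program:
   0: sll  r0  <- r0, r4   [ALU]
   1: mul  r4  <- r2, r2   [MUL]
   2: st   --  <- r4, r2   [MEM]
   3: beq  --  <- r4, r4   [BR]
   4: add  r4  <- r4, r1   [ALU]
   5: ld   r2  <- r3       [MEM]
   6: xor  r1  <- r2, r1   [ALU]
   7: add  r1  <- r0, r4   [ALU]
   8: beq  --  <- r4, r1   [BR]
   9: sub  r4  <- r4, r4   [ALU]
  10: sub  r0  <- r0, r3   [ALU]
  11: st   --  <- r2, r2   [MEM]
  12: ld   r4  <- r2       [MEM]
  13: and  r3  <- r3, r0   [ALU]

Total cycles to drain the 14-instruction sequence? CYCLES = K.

[0] i0+i1  sll mul  -- dual
[1] i2  st  -- no-port MEM/BR
[2] i3+i4  beq add  -- dual
[3] i5  ld  -- RAW r2
[4] i6  xor  -- WAW r1
[5] i7  add  -- RAW r1
[6] i8+i9  beq sub  -- dual
[7] i10+i11  sub st  -- dual
[8] i12+i13  ld and  -- dual

CYCLES = 9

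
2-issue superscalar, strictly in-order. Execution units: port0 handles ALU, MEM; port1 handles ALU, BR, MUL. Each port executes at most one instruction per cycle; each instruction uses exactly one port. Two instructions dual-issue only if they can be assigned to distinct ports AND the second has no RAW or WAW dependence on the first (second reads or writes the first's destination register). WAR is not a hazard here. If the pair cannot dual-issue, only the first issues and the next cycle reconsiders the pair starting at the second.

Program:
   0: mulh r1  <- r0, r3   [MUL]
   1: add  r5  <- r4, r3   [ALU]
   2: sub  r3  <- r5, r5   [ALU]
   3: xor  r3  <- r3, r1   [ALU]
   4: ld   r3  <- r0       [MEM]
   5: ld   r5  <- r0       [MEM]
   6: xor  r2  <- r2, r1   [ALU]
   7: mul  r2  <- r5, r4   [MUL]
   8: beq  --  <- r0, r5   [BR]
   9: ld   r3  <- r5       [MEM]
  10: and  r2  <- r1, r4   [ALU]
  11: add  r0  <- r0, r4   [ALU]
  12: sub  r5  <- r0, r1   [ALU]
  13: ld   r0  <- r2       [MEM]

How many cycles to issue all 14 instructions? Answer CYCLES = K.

CYCLES = 9

  cy0 -> i0,i1 (mulh.MUL;add.ALU) pair
  cy1 -> i2 (sub.ALU) RAW+WAW r3
  cy2 -> i3 (xor.ALU) WAW r3
  cy3 -> i4 (ld.MEM) no-port MEM/MEM
  cy4 -> i5,i6 (ld.MEM;xor.ALU) pair
  cy5 -> i7 (mul.MUL) no-port MUL/BR
  cy6 -> i8,i9 (beq.BR;ld.MEM) pair
  cy7 -> i10,i11 (and.ALU;add.ALU) pair
  cy8 -> i12,i13 (sub.ALU;ld.MEM) pair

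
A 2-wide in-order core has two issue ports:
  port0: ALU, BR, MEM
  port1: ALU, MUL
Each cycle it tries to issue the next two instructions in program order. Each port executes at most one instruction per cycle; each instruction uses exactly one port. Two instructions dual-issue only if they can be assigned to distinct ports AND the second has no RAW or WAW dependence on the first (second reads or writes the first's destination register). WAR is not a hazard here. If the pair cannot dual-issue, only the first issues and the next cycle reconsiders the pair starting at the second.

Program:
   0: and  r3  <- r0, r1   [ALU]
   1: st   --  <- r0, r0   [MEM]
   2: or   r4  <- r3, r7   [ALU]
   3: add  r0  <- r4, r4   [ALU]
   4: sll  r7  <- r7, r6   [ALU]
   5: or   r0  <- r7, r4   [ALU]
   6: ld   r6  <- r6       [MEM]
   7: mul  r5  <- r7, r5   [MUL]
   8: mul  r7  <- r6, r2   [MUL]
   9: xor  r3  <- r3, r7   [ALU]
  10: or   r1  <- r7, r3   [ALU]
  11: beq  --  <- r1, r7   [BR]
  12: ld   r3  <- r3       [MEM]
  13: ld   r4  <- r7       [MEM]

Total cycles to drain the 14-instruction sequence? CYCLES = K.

[0] i0+i1  and+st  -- dual
[1] i2  or  -- RAW r4
[2] i3+i4  add+sll  -- dual
[3] i5+i6  or+ld  -- dual
[4] i7  mul  -- no-port MUL/MUL
[5] i8  mul  -- RAW r7
[6] i9  xor  -- RAW r3
[7] i10  or  -- RAW r1
[8] i11  beq  -- no-port BR/MEM
[9] i12  ld  -- no-port MEM/MEM
[10] i13  ld  -- tail

CYCLES = 11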